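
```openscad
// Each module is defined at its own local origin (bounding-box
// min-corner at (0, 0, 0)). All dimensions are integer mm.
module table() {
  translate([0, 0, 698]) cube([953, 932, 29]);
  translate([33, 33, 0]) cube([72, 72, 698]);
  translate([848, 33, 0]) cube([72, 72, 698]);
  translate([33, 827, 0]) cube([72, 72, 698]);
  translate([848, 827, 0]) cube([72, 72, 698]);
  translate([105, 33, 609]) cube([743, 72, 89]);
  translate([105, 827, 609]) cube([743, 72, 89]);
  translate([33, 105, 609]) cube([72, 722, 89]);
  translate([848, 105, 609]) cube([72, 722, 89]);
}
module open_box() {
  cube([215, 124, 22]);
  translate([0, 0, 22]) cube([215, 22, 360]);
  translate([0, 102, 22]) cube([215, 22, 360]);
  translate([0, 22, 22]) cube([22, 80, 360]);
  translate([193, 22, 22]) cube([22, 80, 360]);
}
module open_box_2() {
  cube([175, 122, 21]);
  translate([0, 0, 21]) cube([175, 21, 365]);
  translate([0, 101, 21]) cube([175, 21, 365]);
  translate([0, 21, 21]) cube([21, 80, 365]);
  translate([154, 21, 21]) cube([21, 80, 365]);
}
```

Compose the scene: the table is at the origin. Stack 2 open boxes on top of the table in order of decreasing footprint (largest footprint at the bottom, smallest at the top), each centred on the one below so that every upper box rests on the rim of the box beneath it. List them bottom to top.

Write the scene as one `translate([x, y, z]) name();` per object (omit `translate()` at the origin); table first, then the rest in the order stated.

table();
translate([369, 404, 727]) open_box();
translate([389, 405, 1109]) open_box_2();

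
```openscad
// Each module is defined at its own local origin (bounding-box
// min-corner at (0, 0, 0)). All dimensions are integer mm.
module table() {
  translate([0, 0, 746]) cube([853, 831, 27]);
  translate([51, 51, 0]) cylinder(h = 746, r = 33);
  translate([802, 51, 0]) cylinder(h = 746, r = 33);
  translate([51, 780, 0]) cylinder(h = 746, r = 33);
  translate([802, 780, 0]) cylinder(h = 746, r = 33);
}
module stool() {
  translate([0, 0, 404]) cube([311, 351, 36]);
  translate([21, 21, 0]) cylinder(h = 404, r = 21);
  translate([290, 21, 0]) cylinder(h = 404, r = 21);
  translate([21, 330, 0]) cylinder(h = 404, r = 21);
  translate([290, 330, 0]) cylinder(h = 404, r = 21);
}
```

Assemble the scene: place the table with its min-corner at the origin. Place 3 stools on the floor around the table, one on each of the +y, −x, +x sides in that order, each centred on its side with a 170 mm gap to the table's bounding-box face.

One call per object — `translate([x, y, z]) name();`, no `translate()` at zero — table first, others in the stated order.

table();
translate([271, 1001, 0]) stool();
translate([-481, 240, 0]) stool();
translate([1023, 240, 0]) stool();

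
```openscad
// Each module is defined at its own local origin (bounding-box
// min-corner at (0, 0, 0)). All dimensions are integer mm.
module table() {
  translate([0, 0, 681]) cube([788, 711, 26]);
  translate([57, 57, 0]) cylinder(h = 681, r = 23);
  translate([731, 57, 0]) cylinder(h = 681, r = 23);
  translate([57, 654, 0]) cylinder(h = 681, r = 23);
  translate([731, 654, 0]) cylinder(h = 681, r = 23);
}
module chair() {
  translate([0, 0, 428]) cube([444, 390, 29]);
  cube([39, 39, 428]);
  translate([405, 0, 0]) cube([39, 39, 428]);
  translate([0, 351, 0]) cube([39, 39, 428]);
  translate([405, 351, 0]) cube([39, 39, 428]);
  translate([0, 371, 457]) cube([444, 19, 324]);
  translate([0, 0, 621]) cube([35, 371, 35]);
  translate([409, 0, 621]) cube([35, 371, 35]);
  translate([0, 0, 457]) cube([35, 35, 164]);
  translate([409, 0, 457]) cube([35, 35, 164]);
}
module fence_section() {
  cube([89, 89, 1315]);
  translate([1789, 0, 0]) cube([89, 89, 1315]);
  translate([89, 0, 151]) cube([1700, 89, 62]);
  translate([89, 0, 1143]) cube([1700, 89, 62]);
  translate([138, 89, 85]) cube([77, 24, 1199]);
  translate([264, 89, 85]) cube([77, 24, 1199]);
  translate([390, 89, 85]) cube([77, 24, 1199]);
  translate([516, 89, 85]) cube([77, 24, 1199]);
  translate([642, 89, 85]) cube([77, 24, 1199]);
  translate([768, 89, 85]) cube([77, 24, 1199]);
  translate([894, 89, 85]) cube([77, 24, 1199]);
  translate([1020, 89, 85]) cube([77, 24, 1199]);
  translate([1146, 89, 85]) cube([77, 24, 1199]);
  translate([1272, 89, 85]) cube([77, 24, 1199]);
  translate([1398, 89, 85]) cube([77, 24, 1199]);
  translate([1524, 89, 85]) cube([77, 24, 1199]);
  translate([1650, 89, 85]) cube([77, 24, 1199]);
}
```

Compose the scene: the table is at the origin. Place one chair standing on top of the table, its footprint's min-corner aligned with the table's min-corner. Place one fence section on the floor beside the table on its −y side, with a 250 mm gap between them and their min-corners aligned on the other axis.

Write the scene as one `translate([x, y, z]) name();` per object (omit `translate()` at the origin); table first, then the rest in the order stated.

table();
translate([0, 0, 707]) chair();
translate([0, -363, 0]) fence_section();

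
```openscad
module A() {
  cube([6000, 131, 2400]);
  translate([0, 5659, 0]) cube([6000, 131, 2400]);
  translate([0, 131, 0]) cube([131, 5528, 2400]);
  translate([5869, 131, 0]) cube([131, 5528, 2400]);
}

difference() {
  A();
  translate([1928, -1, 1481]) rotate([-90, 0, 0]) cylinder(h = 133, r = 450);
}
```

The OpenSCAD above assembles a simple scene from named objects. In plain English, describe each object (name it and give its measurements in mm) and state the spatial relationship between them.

A is the wall frame of a small rectangular building: four walls, each 2400 mm tall and 131 mm thick, enclosing a footprint 6000 mm (x) by 5790 mm (y) outside-to-outside, with no floor or roof. The front and back walls (the −y and +y sides) span the full width; the two side walls fit between them.

The house frame has a circular hole of radius 450 mm through its front wall, centred at (x = 1928, z = 1481).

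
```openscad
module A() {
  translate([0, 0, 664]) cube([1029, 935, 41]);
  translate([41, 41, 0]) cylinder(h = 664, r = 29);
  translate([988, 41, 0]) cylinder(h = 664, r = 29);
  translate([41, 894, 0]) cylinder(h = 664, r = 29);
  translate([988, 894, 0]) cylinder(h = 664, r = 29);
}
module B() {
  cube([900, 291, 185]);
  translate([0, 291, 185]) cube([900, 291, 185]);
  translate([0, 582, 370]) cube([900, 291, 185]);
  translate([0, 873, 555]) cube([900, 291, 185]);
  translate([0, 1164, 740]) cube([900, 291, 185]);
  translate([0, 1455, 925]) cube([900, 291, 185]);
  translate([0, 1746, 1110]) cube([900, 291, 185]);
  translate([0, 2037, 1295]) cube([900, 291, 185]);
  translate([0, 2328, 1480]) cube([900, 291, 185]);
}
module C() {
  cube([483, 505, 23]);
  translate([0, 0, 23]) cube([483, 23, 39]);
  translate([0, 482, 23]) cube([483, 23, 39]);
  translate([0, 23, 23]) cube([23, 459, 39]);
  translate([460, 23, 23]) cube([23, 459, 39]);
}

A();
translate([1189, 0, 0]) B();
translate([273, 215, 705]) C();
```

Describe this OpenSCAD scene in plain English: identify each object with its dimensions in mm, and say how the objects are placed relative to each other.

A is a rectangular dining table. The top is 1029×935×41 mm with its upper surface at z = 705 mm. It stands on four round legs of 58 mm diameter, each leg's bounding box inset 12 mm from the nearest pair of top edges, running from the floor to the underside of the top.

B is a straight staircase of 9 solid steps. Each step is 900 mm wide (x), 291 mm deep (y, the going) and 185 mm tall (the rise). The first step rests on the floor; each subsequent step sits one going further in +y and one rise higher in +z, directly behind and above the previous step with no overlap.

C is an open-topped rectangular box: outside dimensions 483×505×62 mm, with a uniform wall and base thickness of 23 mm. The base is a full 483×505 slab on the floor; four walls sit on top of the base. The front and back walls (the −y and +y sides) span the full width; the two side walls fit between them.

The staircase is on the floor beside the table on its +x side. The open box is on top of the table, centred.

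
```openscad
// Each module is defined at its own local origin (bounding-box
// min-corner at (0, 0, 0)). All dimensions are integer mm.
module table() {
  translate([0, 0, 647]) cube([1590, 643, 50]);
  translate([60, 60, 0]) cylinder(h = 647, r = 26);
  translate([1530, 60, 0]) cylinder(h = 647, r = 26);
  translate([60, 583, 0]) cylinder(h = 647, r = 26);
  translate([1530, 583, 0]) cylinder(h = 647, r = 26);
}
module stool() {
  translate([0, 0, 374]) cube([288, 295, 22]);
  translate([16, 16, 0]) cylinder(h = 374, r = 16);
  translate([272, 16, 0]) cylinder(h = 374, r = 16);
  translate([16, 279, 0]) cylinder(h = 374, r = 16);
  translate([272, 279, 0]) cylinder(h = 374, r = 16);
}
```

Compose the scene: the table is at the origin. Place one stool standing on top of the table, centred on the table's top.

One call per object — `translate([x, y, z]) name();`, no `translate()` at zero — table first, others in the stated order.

table();
translate([651, 174, 697]) stool();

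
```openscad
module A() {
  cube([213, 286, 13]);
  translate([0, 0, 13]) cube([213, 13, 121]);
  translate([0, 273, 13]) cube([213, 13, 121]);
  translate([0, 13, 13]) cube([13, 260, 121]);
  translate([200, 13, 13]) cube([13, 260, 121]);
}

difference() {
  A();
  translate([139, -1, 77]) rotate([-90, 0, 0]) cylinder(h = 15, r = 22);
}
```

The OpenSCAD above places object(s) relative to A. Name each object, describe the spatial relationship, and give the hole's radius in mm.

The subtracted cylinder has r = 22 mm.

A is an open box. The open box has a circular hole through its front wall. The hole's radius is 22 mm.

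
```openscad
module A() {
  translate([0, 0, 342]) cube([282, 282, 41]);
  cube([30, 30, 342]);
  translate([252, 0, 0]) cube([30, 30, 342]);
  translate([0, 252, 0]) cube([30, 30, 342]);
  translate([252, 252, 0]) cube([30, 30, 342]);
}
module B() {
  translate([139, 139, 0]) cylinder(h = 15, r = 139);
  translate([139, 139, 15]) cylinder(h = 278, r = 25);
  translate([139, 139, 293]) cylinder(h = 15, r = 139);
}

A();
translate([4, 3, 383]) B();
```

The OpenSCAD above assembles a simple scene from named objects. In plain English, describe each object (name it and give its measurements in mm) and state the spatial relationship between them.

A is a four-legged stool. The seat is a 282×282×41 mm slab whose top surface is at z = 383 mm; four square legs, each 30×30 mm in cross-section, run from the floor (z = 0) to the underside of the seat, each flush with a corner of the seat.

B is a spool: two coaxial disc flanges of radius 139 mm and thickness 15 mm, joined by a core cylinder of radius 25 mm and height 278 mm. The lower flange rests on z = 0 and the three cylinders share a vertical axis.

The spool is on top of the stool.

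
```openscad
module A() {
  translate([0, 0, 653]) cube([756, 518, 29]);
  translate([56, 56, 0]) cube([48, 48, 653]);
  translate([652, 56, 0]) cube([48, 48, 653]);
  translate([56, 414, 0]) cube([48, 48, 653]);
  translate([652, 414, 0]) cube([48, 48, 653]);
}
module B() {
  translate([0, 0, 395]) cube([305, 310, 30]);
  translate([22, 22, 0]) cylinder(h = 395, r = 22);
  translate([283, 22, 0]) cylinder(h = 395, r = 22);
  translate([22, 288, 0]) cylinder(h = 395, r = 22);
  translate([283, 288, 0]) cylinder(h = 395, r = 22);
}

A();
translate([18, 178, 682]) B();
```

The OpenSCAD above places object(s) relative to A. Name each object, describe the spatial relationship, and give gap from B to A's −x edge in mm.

A is a table. B is a stool. The stool is on top of the table. The gap from the stool to the table's −x edge is 18 mm.

The stool's min-x is at 18; the table's min-x is 0; gap = 18 mm.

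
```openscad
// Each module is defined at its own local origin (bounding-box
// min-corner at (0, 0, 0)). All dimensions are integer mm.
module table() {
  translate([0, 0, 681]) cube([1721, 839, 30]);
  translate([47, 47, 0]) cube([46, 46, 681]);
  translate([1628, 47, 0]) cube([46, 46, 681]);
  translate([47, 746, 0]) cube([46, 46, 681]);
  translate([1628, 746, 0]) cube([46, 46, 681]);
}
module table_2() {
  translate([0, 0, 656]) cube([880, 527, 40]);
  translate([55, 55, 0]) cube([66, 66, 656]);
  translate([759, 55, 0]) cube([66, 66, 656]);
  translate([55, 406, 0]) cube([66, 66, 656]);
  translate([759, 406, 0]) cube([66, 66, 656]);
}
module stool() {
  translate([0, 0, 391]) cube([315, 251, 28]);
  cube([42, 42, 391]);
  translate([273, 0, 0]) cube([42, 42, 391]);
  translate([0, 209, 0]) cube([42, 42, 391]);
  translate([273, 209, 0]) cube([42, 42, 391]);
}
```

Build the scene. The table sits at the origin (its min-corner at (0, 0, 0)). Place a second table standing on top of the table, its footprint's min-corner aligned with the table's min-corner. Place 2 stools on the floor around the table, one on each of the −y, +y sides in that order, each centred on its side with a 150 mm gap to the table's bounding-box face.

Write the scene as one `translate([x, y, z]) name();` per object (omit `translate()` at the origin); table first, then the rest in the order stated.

table();
translate([0, 0, 711]) table_2();
translate([703, -401, 0]) stool();
translate([703, 989, 0]) stool();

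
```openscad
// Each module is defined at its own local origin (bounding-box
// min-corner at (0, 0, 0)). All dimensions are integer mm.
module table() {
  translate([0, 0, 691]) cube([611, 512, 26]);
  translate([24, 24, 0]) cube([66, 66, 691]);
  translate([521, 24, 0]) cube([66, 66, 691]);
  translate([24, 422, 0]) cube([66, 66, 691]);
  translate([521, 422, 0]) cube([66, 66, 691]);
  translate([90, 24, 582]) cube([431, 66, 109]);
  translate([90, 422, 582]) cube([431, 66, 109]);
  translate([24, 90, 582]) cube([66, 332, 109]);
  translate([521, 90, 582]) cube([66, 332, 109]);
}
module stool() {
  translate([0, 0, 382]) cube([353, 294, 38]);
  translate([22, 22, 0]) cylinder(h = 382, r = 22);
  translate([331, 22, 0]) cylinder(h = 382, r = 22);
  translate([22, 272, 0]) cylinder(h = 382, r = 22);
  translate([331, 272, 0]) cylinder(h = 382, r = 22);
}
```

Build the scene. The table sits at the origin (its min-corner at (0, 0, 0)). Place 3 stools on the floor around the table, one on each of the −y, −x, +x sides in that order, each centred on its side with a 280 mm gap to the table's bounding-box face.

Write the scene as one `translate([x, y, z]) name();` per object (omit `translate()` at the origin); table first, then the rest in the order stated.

table();
translate([129, -574, 0]) stool();
translate([-633, 109, 0]) stool();
translate([891, 109, 0]) stool();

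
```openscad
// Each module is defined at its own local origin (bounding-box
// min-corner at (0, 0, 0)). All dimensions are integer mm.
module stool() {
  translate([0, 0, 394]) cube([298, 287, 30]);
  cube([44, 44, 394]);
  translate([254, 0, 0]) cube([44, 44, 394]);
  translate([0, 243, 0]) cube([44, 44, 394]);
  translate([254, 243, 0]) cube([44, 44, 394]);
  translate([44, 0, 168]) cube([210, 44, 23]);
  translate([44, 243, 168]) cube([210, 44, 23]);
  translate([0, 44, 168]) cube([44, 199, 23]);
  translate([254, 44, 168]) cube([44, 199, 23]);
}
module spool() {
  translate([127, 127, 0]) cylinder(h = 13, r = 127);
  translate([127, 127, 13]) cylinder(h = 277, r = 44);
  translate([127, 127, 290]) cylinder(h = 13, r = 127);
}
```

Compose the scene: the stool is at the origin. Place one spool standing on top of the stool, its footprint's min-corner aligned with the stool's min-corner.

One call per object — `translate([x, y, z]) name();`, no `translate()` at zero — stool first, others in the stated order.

stool();
translate([0, 0, 424]) spool();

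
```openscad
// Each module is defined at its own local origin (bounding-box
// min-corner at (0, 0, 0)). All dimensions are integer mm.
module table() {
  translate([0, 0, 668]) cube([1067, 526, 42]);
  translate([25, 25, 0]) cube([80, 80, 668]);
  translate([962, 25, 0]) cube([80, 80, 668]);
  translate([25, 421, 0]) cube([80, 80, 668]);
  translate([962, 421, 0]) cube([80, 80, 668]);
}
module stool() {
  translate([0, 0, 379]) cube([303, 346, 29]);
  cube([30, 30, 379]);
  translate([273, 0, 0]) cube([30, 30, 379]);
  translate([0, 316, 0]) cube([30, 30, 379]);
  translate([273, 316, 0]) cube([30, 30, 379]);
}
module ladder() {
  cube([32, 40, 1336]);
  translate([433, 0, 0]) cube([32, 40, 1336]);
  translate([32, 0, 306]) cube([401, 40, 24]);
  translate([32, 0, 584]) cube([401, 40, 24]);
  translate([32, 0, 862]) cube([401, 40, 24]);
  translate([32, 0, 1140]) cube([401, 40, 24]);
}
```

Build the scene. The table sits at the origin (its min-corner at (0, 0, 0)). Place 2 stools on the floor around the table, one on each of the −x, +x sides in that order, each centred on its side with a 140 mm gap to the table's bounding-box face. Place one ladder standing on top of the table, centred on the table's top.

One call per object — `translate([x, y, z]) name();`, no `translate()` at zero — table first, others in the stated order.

table();
translate([-443, 90, 0]) stool();
translate([1207, 90, 0]) stool();
translate([301, 243, 710]) ladder();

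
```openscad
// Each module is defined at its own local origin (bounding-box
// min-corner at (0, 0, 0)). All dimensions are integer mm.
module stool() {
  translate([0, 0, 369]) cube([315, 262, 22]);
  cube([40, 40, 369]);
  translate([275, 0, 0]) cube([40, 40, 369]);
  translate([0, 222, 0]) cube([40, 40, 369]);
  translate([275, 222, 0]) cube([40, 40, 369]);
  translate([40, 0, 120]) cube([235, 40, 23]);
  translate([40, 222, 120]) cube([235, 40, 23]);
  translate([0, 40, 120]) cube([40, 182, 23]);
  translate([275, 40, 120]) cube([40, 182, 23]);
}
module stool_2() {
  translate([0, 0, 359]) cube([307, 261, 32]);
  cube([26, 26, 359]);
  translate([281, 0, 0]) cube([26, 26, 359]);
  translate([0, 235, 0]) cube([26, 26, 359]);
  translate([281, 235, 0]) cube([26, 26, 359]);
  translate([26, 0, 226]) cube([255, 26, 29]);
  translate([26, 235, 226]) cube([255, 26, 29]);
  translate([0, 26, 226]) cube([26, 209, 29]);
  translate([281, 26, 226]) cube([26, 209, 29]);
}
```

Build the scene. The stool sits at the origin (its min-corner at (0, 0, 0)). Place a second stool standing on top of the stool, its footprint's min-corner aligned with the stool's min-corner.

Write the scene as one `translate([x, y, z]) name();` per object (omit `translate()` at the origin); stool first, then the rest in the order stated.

stool();
translate([0, 0, 391]) stool_2();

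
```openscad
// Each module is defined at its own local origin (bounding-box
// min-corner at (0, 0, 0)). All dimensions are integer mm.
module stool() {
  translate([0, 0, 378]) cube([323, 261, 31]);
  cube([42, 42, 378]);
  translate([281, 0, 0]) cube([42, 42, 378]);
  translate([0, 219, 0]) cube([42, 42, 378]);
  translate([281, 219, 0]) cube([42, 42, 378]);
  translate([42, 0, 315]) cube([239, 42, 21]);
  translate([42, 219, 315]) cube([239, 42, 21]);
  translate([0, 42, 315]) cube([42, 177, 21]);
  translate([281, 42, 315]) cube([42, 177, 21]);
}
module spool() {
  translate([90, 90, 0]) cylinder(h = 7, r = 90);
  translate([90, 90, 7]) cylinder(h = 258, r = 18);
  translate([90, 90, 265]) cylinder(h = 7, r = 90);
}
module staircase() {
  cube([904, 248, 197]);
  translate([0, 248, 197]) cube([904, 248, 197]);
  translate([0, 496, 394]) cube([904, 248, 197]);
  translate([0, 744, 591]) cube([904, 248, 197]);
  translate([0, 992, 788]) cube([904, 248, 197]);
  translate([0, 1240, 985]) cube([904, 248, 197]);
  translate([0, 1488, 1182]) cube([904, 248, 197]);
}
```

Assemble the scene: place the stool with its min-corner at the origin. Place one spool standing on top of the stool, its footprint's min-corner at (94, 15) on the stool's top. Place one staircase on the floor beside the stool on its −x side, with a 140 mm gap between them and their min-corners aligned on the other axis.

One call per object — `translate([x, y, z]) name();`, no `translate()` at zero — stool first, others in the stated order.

stool();
translate([94, 15, 409]) spool();
translate([-1044, 0, 0]) staircase();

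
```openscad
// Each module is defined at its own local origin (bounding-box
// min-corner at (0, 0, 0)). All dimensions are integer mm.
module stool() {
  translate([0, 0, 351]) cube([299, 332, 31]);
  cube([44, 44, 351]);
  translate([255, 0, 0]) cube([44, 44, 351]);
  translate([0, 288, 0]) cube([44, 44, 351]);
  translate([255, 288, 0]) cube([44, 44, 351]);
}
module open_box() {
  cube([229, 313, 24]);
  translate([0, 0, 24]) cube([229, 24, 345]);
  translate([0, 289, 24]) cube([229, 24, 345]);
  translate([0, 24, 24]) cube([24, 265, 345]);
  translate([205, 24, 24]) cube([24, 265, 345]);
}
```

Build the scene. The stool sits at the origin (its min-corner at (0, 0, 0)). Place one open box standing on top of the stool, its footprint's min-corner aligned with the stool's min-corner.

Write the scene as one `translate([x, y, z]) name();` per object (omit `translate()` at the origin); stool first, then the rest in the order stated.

stool();
translate([0, 0, 382]) open_box();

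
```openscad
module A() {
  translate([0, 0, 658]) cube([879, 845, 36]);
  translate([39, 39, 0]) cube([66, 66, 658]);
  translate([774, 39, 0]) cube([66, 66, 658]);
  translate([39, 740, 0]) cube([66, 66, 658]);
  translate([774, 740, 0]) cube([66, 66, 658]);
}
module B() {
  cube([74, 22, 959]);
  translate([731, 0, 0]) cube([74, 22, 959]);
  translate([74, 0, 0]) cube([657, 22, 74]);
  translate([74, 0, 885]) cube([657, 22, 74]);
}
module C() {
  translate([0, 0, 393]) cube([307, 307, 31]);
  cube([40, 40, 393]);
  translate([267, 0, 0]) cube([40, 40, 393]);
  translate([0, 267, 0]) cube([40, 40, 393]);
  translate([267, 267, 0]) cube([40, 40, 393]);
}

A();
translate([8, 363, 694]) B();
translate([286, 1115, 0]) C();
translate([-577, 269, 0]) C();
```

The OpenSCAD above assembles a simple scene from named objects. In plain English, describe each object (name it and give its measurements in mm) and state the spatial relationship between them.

A is a table with a 879×845 mm rectangular top, 36 mm thick, top surface at z = 694 mm, supported by four 66×66 mm square legs, each inset 39 mm from the nearest pair of top edges, running from the floor.

B is a rectangular picture frame lying in the x–z plane (depth along y). The opening is 657 mm wide (x) by 811 mm tall (z), surrounded by a border 74 mm wide on all four sides. The frame is 22 mm deep and is made of two full-height vertical stiles with two horizontal rails fitted between them.

C is a simple wooden stool: a rectangular seat 307 mm (x) by 307 mm (y), 31 mm thick, top face at z = 424 mm, on four square legs, each 40×40 mm in cross-section. The legs rest on z = 0, each flush with a corner of the seat.

The picture frame is on top of the table. Two stools sit around the table at the +y, −x sides.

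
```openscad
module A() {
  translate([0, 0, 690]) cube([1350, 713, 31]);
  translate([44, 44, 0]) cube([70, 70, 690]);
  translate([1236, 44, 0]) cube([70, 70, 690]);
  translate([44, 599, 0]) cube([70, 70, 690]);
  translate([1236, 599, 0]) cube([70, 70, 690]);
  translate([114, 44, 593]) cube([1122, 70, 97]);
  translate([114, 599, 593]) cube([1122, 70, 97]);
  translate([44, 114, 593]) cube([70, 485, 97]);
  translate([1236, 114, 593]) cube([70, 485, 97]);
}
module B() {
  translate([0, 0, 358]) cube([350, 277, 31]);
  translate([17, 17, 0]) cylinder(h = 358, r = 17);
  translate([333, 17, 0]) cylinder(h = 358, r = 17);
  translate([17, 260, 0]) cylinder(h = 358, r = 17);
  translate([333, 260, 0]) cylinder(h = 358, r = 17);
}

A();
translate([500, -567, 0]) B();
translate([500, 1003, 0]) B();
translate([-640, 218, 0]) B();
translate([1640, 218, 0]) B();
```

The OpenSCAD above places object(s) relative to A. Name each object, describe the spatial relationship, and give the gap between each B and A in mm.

Each stool's nearest face is 290 mm from the table's bounding box.

A is a table. B is a stool. Four stools sit around the table at the −y, +y, −x, +x sides. The gap between each stool and the table is 290 mm.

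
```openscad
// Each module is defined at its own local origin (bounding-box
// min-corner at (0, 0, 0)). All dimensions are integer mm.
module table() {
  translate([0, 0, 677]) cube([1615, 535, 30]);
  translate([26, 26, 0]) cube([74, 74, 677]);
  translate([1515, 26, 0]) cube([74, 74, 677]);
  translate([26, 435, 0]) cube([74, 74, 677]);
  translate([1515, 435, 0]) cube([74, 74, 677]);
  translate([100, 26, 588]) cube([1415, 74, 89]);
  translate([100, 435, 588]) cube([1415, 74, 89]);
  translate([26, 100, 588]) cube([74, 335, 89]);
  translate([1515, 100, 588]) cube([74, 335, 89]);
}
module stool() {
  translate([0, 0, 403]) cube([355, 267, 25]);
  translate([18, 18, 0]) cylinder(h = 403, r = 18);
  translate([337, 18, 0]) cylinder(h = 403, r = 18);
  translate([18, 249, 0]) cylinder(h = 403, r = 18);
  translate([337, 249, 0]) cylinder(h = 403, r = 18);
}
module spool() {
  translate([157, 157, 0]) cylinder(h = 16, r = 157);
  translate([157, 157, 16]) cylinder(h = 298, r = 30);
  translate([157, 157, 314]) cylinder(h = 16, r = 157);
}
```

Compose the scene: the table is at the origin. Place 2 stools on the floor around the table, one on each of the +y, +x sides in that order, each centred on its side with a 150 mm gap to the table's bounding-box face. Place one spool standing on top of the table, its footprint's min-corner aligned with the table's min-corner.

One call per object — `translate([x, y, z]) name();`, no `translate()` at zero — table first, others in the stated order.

table();
translate([630, 685, 0]) stool();
translate([1765, 134, 0]) stool();
translate([0, 0, 707]) spool();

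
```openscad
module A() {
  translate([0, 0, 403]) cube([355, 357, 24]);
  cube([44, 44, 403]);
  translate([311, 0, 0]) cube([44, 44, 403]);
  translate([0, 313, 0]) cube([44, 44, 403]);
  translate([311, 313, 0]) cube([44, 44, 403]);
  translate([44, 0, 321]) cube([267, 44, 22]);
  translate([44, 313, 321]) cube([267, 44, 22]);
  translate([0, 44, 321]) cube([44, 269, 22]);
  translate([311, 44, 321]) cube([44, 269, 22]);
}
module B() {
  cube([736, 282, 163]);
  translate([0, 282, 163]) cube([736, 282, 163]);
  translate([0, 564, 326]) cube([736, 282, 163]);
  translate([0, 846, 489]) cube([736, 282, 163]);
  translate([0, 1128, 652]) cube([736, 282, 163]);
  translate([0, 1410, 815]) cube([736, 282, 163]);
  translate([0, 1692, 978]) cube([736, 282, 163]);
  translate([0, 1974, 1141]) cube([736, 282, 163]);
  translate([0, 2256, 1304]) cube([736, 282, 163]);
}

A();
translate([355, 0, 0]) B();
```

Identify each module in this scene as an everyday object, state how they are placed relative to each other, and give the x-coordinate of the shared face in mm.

A is a stool. B is a staircase. The staircase is against the stool's +x side, with their −y faces flush. The x-coordinate of the shared face is 355 mm.

The stool's +x face and the staircase's −x face are both at x = 355 mm.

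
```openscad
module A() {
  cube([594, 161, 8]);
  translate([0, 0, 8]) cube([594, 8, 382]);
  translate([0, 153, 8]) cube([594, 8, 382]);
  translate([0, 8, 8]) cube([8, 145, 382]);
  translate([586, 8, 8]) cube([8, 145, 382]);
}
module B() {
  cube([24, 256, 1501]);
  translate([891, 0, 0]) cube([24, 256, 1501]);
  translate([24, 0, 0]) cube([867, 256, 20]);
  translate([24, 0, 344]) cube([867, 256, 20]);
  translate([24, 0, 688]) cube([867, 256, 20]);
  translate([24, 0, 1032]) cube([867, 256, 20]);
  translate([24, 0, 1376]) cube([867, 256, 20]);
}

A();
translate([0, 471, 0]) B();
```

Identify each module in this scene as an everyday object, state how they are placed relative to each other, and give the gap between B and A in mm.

A is an open box. B is a bookshelf. The bookshelf is on the floor beside the open box on its +y side. The gap between the bookshelf and the open box is 310 mm.

The bookshelf's nearest face is 310 mm from the open box's +y face.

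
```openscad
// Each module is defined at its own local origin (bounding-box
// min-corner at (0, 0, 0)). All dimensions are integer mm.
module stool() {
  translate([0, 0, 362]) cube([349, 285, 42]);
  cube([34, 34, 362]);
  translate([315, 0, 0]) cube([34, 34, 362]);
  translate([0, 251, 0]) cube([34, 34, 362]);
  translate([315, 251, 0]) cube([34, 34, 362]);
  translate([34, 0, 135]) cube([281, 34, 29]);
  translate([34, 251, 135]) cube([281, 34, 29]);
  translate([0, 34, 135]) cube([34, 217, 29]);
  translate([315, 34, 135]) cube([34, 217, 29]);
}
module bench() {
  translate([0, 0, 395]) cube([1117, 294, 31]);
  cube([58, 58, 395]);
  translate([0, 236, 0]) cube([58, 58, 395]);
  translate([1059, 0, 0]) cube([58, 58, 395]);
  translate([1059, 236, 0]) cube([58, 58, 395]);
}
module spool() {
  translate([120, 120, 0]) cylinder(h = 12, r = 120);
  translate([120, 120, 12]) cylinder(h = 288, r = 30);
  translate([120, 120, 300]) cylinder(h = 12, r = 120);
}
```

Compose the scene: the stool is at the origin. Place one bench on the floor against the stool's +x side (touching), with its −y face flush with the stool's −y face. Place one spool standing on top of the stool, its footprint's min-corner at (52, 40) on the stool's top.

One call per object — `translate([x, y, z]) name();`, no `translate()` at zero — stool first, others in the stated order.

stool();
translate([349, 0, 0]) bench();
translate([52, 40, 404]) spool();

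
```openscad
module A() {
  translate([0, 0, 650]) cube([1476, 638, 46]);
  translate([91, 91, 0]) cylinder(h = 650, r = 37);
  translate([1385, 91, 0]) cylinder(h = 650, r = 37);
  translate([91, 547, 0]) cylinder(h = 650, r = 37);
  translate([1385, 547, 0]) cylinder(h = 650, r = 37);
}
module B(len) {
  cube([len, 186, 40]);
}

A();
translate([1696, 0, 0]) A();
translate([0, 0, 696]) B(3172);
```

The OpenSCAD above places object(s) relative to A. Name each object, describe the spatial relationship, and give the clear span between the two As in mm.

Second table starts at x = 1696; first ends at x = 1476; clear span = 1696 − 1476 = 220 mm.

A is a table. B is a beam. A beam spans the tops of two tables. The clear span between the two tables is 220 mm.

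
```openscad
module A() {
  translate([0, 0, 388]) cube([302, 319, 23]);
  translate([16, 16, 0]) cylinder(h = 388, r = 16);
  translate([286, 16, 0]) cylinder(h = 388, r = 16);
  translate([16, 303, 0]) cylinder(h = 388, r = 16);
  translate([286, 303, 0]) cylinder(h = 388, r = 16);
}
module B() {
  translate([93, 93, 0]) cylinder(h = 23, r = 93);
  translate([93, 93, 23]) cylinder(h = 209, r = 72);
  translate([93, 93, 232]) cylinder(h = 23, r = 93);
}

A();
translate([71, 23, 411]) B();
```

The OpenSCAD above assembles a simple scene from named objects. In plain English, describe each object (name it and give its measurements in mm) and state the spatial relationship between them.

A is a four-legged stool. The seat is 302×319 mm, 23 mm thick, top at z = 411 mm. It stands on four round legs, each 32 mm in diameter, from z = 0 to the seat underside, each leg's axis is inset half a diameter from the nearest pair of seat edges (so the leg's bounding box is flush with the corner).

B is a spool: two coaxial disc flanges of radius 93 mm and thickness 23 mm, joined by a core cylinder of radius 72 mm and height 209 mm. The lower flange rests on z = 0 and the three cylinders share a vertical axis.

The spool is on top of the stool.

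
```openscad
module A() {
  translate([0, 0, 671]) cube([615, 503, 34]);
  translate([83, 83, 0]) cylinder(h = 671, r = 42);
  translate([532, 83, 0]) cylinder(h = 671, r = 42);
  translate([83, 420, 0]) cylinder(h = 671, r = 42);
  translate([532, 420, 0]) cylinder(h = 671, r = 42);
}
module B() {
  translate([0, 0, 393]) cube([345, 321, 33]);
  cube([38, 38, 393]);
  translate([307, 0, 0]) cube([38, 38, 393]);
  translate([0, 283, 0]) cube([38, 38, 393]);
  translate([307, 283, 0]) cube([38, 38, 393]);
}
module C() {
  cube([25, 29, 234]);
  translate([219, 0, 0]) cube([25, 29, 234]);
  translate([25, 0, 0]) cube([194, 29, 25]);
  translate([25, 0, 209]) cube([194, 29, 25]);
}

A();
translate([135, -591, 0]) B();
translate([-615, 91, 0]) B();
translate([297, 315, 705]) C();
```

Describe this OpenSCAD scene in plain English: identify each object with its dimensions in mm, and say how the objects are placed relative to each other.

A is a table: top 615 mm (x) × 503 mm (y), 34 mm thick, upper face at z = 705 mm, on four round legs of 84 mm diameter, each leg's bounding box inset 41 mm from the nearest pair of top edges, running from z = 0 to the bottom of the top.

B is a simple wooden stool: a rectangular seat 345 mm (x) by 321 mm (y), 33 mm thick, top face at z = 426 mm, on four square legs, each 38×38 mm in cross-section. The legs rest on z = 0, each flush with a corner of the seat.

C is a picture frame with a 194×184 mm rectangular opening (x by z) and a uniform 25 mm border on every side. Frame depth is 29 mm along y. It is built from two vertical stiles running the full outside height and two horizontal rails spanning the gap between the stiles.

Two stools sit around the table at the −y, −x sides. The picture frame is on top of the table.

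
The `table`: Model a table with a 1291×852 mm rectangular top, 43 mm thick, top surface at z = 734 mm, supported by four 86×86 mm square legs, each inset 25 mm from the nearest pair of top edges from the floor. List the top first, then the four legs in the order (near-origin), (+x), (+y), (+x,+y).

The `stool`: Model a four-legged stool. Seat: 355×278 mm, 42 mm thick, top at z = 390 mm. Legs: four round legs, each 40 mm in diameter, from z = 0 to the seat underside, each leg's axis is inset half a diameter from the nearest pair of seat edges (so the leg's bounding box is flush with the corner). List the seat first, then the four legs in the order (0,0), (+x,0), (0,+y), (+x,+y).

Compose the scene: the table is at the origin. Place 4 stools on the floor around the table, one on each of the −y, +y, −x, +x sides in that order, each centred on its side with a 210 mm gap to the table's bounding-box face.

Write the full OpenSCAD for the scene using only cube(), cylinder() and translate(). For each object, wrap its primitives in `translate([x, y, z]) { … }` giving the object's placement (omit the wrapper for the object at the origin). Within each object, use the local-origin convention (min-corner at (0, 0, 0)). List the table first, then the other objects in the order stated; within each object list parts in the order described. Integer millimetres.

translate([0, 0, 691]) cube([1291, 852, 43]);
translate([25, 25, 0]) cube([86, 86, 691]);
translate([1180, 25, 0]) cube([86, 86, 691]);
translate([25, 741, 0]) cube([86, 86, 691]);
translate([1180, 741, 0]) cube([86, 86, 691]);
translate([468, -488, 0]) {
  translate([0, 0, 348]) cube([355, 278, 42]);
  translate([20, 20, 0]) cylinder(h = 348, r = 20);
  translate([335, 20, 0]) cylinder(h = 348, r = 20);
  translate([20, 258, 0]) cylinder(h = 348, r = 20);
  translate([335, 258, 0]) cylinder(h = 348, r = 20);
}
translate([468, 1062, 0]) {
  translate([0, 0, 348]) cube([355, 278, 42]);
  translate([20, 20, 0]) cylinder(h = 348, r = 20);
  translate([335, 20, 0]) cylinder(h = 348, r = 20);
  translate([20, 258, 0]) cylinder(h = 348, r = 20);
  translate([335, 258, 0]) cylinder(h = 348, r = 20);
}
translate([-565, 287, 0]) {
  translate([0, 0, 348]) cube([355, 278, 42]);
  translate([20, 20, 0]) cylinder(h = 348, r = 20);
  translate([335, 20, 0]) cylinder(h = 348, r = 20);
  translate([20, 258, 0]) cylinder(h = 348, r = 20);
  translate([335, 258, 0]) cylinder(h = 348, r = 20);
}
translate([1501, 287, 0]) {
  translate([0, 0, 348]) cube([355, 278, 42]);
  translate([20, 20, 0]) cylinder(h = 348, r = 20);
  translate([335, 20, 0]) cylinder(h = 348, r = 20);
  translate([20, 258, 0]) cylinder(h = 348, r = 20);
  translate([335, 258, 0]) cylinder(h = 348, r = 20);
}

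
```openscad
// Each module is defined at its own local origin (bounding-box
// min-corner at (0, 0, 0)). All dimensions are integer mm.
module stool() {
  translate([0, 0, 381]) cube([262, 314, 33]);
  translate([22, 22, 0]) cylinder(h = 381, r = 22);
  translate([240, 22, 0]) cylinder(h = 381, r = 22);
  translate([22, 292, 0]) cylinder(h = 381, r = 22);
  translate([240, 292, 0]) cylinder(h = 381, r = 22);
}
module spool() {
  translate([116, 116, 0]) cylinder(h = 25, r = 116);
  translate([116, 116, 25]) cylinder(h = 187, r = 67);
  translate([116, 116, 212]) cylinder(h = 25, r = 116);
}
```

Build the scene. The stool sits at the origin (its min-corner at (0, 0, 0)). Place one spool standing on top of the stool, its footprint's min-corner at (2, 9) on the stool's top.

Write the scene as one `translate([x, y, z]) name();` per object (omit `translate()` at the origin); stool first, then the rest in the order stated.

stool();
translate([2, 9, 414]) spool();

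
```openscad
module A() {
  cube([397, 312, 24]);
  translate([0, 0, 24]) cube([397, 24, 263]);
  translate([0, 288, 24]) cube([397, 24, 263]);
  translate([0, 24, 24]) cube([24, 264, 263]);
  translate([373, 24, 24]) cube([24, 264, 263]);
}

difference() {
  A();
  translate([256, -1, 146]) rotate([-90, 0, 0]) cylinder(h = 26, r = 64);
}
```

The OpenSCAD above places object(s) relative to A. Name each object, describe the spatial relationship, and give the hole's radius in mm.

The subtracted cylinder has r = 64 mm.

A is an open box. The open box has a circular hole through its front wall. The hole's radius is 64 mm.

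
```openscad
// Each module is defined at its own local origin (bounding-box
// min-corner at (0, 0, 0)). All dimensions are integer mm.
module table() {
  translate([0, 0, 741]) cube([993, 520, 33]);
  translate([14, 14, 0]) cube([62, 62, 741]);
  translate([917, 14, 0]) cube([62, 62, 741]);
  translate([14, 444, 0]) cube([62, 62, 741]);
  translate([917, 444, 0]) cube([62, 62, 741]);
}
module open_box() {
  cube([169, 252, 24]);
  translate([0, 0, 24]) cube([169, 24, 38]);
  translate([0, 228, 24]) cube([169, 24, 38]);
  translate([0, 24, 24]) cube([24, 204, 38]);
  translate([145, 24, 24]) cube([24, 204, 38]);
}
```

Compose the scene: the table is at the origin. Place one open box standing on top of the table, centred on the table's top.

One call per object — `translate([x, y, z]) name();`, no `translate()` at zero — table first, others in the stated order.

table();
translate([412, 134, 774]) open_box();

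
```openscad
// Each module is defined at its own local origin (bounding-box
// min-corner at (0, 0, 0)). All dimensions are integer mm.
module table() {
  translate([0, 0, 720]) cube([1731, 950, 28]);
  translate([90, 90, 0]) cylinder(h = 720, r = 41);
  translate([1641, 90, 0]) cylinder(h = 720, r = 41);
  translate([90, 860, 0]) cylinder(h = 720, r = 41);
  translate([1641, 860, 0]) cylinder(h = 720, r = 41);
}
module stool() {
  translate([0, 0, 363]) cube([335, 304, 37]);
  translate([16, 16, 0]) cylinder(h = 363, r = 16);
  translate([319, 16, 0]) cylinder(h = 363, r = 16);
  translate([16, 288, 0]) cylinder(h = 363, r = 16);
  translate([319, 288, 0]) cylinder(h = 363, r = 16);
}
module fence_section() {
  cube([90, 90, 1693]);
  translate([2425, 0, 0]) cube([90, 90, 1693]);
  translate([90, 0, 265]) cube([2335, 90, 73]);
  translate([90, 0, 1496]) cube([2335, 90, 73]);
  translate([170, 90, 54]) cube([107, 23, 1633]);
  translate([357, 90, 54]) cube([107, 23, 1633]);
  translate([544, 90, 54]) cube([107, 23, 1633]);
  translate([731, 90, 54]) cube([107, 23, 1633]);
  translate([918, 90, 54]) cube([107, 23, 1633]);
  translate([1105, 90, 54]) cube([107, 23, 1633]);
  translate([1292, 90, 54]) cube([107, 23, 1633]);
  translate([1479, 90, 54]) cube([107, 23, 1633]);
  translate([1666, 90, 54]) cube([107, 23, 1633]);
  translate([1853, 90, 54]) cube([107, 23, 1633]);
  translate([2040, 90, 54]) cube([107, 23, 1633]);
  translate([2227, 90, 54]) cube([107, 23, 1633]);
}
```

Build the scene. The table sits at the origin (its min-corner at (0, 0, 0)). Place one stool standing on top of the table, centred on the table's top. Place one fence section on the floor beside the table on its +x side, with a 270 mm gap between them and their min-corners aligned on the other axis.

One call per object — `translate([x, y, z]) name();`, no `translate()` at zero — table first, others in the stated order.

table();
translate([698, 323, 748]) stool();
translate([2001, 0, 0]) fence_section();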